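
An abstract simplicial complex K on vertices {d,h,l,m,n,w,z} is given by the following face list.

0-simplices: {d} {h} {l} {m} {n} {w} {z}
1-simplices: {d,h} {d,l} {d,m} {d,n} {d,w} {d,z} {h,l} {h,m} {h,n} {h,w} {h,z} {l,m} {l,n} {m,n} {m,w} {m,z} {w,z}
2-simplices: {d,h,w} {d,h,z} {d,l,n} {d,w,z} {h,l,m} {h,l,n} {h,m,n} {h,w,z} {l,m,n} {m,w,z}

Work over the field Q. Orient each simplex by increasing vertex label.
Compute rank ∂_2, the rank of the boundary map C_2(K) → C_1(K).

n_0=7 n_1=17 n_2=10  [Q]
∂1: piv[dh,dl,dm,dn,dw,dz] rk=6  ker:hl,hm,hn,hw,hz,lm,ln,mn,mw,mz,wz
∂2: piv[dhw,dhz,dln,dwz,hlm,hln,hmn,mwz] rk=8  ker:hwz,lmn
rk∂_2=8

rank∂_2=8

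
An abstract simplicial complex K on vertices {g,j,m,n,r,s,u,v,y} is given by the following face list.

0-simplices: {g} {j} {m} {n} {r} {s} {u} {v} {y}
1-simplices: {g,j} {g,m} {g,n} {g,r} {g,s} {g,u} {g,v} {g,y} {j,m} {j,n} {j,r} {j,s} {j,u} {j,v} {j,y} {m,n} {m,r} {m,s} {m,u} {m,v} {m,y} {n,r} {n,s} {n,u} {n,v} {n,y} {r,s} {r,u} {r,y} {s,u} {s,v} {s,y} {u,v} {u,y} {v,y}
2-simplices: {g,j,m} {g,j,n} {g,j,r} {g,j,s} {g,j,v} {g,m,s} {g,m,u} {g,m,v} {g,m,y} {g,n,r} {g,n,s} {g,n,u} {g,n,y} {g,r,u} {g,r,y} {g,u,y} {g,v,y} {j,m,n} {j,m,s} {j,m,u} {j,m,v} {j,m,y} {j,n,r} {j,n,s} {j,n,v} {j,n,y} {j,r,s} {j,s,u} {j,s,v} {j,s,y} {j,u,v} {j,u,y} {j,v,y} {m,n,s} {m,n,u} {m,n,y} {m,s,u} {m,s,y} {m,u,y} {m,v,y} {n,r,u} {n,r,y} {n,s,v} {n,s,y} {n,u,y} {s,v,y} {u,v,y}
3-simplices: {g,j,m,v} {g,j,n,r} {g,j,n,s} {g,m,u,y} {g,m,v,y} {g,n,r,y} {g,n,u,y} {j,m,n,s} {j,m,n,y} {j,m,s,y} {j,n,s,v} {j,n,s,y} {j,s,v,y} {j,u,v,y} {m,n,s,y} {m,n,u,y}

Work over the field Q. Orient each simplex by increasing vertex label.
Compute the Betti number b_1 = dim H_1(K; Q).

n_0=9 n_1=35 n_2=47 n_3=16  [Q]
∂1: piv[gj,gm,gn,gr,gs,gu,gv,gy] rk=8  ker:jm,jn,jr,js,ju,jv,jy,mn,mr,ms,mu,mv,my,nr,ns,nu,nv,ny,rs,ru,ry,su,sv,sy,uv,uy,vy
∂2: piv[gjm,gjn,gjr,gjs,gjv,gms,gmu,gmv,gmy,gnr,gns,gnu,gny,gru,gry,guy,gvy,jmn,jmu,jmy,jnv,jrs,jsu,jsv,jsy,juv] rk=26  ker:jms,jmv,jnr,jns,jny,juy,jvy,mns,mnu,mny,msu,msy,muy,mvy,nru,nry,nsv,nsy,nuy,svy,uvy
∂3: piv[gjmv,gjnr,gjns,gmuy,gmvy,gnry,gnuy,jmns,jmny,jmsy,jnsv,jnsy,jsvy,juvy,mnuy] rk=15  ker:mnsy
b_1=(35−8)−26=1

b_1=1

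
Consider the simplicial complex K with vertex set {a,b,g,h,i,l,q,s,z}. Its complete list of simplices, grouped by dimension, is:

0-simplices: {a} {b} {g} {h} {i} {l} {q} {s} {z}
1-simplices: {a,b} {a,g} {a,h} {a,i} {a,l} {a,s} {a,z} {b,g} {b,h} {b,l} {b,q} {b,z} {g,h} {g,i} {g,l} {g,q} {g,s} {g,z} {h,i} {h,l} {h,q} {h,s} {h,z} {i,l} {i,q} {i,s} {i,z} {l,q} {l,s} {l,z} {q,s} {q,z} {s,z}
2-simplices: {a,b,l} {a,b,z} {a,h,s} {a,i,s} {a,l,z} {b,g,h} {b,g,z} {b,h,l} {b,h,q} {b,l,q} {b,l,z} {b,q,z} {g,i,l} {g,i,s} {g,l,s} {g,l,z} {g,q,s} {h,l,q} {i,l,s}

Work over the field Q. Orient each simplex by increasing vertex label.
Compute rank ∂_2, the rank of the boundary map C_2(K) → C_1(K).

rank∂_2=16

n_0=9 n_1=33 n_2=19  [Q]
∂1: piv[ab,ag,ah,ai,al,as,az,bq] rk=8  ker:bg,bh,bl,bz,gh,gi,gl,gq,gs,gz,hi,hl,hq,hs,hz,il,iq,is,iz,lq,ls,lz,qs,qz,sz
∂2: piv[abl,abz,ahs,ais,alz,bgh,bgz,bhl,bhq,blq,bqz,gil,gis,gls,glz,gqs] rk=16  ker:blz,hlq,ils
rk∂_2=16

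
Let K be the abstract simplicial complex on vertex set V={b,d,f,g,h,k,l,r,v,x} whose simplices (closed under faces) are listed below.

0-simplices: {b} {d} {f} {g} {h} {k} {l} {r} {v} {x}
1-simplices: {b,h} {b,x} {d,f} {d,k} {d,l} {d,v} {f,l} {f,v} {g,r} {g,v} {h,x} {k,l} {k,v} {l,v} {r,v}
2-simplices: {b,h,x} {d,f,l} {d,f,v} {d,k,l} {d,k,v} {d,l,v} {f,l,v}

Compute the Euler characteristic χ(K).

n_0=10 n_1=15 n_2=7
χ=+10−15+7=2

χ(K)=2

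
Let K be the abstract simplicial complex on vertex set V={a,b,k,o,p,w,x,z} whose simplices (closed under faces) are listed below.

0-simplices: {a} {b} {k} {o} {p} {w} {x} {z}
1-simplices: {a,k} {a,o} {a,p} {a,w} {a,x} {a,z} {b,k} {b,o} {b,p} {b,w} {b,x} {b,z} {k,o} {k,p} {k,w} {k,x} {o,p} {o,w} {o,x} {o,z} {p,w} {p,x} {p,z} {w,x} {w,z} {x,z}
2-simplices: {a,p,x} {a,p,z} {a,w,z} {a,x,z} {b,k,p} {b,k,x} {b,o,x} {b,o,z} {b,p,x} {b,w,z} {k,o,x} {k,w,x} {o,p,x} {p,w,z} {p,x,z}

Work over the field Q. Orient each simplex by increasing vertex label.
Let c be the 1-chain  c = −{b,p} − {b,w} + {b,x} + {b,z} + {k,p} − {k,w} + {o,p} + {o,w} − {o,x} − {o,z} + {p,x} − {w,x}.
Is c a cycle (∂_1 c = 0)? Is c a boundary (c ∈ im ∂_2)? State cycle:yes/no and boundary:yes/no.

n_0=8 n_1=26 n_2=15  [Q]
∂1: piv[ak,ao,ap,aw,ax,az,bk] rk=7  ker:bo,bp,bw,bx,bz,ko,kp,kw,kx,op,ow,ox,oz,pw,px,pz,wx,wz,xz
∂2: piv[apx,apz,awz,axz,bkp,bkx,box,boz,bpx,bwz,kox,kwx,opx,pwz] rk=14  ker:pxz
∂1c = 0
c vs im∂2: residual ≠ 0 ⇒ not boundary

cycle:yes boundary:no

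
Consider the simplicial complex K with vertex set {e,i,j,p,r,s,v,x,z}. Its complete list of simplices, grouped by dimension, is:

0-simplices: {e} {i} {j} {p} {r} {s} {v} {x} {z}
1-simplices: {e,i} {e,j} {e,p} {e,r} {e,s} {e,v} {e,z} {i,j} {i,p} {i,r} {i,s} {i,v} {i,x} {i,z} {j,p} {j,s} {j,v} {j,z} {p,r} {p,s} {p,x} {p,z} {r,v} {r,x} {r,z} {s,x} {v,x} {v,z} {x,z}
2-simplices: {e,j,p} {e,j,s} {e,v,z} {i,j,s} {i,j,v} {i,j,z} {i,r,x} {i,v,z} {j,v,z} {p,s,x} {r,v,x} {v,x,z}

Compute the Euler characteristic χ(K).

χ(K)=-8

n_0=9 n_1=29 n_2=12
χ=+9−29+12=-8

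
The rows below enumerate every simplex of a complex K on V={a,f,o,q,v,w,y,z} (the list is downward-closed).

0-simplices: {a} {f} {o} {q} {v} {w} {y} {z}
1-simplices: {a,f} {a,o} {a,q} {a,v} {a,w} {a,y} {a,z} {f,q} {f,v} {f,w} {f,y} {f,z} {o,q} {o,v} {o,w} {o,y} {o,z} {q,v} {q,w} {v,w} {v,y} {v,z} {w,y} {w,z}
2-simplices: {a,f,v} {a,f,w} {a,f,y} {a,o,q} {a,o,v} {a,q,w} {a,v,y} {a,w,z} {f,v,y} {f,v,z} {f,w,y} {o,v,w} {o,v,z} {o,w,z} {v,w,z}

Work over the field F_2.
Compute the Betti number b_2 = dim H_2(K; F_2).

n_0=8 n_1=24 n_2=15  [Z2]
∂1: piv[af,ao,aq,av,aw,ay,az] rk=7  ker:fq,fv,fw,fy,fz,oq,ov,ow,oy,oz,qv,qw,vw,vy,vz,wy,wz
∂2: piv[afv,afw,afy,aoq,aov,aqw,avy,awz,fvz,fwy,ovw,ovz,owz] rk=13  ker:fvy,vwz
b_2=(15−13)−0=2

b_2=2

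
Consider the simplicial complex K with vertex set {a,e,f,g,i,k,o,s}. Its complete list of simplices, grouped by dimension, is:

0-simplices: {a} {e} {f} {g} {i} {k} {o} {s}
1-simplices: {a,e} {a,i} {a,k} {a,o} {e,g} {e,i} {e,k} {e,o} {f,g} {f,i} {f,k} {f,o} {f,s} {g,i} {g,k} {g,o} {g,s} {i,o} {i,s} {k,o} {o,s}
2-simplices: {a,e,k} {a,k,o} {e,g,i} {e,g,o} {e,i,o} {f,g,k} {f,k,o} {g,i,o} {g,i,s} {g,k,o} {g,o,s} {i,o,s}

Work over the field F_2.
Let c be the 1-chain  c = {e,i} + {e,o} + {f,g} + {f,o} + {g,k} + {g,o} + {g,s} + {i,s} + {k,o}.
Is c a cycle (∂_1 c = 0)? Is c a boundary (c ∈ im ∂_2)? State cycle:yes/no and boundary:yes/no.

n_0=8 n_1=21 n_2=12  [Z2]
∂1: piv[ae,ai,ak,ao,eg,fg,fs] rk=7  ker:ei,ek,eo,fi,fk,fo,gi,gk,go,gs,io,is,ko,os
∂2: piv[aek,ako,egi,ego,eio,fgk,fko,gis,gko,gos] rk=10  ker:gio,ios
∂1c = 0
c vs im∂2: reduces to 0 ⇒ boundary

cycle:yes boundary:yes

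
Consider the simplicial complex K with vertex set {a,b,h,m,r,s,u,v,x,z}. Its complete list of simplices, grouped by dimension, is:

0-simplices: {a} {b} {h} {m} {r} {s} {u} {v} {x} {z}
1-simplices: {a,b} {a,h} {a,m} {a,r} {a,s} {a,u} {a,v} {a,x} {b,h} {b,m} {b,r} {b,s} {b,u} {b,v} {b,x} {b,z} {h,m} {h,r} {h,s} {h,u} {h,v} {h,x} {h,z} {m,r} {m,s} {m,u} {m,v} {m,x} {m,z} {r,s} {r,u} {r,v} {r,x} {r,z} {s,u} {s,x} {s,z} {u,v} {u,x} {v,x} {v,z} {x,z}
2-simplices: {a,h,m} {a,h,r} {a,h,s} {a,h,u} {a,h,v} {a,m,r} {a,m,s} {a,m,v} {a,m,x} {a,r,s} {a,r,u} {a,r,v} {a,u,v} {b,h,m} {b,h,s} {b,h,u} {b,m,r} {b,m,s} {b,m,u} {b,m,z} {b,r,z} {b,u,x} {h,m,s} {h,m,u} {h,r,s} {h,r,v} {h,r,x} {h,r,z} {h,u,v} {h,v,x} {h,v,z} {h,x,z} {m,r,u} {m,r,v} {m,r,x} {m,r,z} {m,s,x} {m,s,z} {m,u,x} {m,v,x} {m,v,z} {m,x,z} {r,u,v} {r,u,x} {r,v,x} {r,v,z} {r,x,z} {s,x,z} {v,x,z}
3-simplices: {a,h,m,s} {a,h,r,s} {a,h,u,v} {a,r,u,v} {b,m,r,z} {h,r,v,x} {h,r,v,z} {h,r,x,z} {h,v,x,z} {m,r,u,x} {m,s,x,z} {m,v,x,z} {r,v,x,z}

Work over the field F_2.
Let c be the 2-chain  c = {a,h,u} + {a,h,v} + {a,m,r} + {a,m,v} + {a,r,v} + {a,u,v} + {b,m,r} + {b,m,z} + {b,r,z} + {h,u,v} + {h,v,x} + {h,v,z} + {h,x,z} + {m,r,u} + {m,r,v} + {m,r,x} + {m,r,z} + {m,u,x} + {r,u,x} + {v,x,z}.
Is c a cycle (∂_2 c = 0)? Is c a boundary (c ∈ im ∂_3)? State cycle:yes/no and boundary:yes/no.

n_0=10 n_1=42 n_2=49 n_3=13  [Z2]
∂1: piv[ab,ah,am,ar,as,au,av,ax,bz] rk=9  ker:bh,bm,br,bs,bu,bv,bx,hm,hr,hs,hu,hv,hx,hz,mr,ms,mu,mv,mx,mz,rs,ru,rv,rx,rz,su,sx,sz,uv,ux,vx,vz,xz
∂2: piv[ahm,ahr,ahs,ahu,ahv,amr,ams,amv,amx,ars,aru,arv,auv,bhm,bhs,bhu,bmr,bmu,bmz,brz,bux,hrx,hrz,hvx,hvz,hxz,mrx,msx,msz,mux] rk=30  ker:bms,hms,hmu,hrs,hrv,huv,mru,mrv,mrz,mvx,mvz,mxz,ruv,rux,rvx,rvz,rxz,sxz,vxz
∂3: piv[ahms,ahrs,ahuv,aruv,bmrz,hrvx,hrvz,hrxz,hvxz,mrux,msxz,mvxz] rk=12  ker:rvxz
∂2c = 0
c vs im∂3: residual ≠ 0 ⇒ not boundary

cycle:yes boundary:no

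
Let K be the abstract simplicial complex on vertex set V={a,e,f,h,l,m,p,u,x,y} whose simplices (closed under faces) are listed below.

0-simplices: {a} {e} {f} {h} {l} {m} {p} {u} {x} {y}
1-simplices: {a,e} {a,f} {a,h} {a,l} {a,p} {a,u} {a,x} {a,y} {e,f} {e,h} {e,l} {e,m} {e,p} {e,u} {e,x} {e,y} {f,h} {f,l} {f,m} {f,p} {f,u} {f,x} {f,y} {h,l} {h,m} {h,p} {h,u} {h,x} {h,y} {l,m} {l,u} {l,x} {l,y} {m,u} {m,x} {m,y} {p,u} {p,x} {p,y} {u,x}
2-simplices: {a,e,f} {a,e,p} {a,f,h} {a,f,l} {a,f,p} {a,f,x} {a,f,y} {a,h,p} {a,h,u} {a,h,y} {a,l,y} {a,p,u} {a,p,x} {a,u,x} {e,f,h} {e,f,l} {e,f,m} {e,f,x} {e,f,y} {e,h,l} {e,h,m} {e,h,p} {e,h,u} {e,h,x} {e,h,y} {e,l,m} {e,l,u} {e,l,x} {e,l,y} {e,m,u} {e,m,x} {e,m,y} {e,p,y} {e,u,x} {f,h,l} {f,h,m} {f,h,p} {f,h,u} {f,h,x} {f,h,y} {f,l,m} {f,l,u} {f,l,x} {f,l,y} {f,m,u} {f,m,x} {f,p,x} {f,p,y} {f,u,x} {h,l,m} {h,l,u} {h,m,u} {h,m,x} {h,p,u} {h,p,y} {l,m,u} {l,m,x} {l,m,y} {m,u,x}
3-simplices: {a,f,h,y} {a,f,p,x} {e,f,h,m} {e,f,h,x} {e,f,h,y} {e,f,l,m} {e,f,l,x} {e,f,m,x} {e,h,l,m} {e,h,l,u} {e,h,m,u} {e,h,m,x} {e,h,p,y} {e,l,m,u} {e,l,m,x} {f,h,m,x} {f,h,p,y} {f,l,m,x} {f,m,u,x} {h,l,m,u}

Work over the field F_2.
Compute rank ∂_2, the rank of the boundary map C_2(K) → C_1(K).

n_0=10 n_1=40 n_2=59 n_3=20  [Z2]
∂1: piv[ae,af,ah,al,ap,au,ax,ay,em] rk=9  ker:ef,eh,el,ep,eu,ex,ey,fh,fl,fm,fp,fu,fx,fy,hl,hm,hp,hu,hx,hy,lm,lu,lx,ly,mu,mx,my,pu,px,py,ux
∂2: piv[aef,aep,afh,afl,afp,afx,afy,ahp,ahu,ahy,aly,apu,apx,aux,efh,efl,efm,efx,efy,ehl,ehm,ehu,ehx,elm,elu,elx,emu,emx,emy,epy,fhu] rk=31  ker:ehp,ehy,ely,eux,fhl,fhm,fhp,fhx,fhy,flm,flu,flx,fly,fmu,fmx,fpx,fpy,fux,hlm,hlu,hmu,hmx,hpu,hpy,lmu,lmx,lmy,mux
∂3: piv[afhy,afpx,efhm,efhx,efhy,eflm,eflx,efmx,ehlm,ehlu,ehmu,ehmx,ehpy,elmu,elmx,fhpy,fmux] rk=17  ker:fhmx,flmx,hlmu
rk∂_2=31

rank∂_2=31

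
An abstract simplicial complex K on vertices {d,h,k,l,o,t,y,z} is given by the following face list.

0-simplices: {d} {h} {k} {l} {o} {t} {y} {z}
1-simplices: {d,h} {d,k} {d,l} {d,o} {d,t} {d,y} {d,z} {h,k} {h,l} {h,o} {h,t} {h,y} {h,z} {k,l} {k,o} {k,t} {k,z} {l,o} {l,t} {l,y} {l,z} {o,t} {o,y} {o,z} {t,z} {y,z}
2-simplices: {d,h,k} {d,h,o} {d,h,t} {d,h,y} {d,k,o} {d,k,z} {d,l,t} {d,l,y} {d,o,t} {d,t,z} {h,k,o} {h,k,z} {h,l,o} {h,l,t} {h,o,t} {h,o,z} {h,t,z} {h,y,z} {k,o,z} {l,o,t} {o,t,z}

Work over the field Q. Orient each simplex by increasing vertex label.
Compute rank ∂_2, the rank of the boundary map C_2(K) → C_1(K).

rank∂_2=15

n_0=8 n_1=26 n_2=21  [Q]
∂1: piv[dh,dk,dl,do,dt,dy,dz] rk=7  ker:hk,hl,ho,ht,hy,hz,kl,ko,kt,kz,lo,lt,ly,lz,ot,oy,oz,tz,yz
∂2: piv[dhk,dho,dht,dhy,dko,dkz,dlt,dly,dot,dtz,hkz,hlo,hlt,hoz,hyz] rk=15  ker:hko,hot,htz,koz,lot,otz
rk∂_2=15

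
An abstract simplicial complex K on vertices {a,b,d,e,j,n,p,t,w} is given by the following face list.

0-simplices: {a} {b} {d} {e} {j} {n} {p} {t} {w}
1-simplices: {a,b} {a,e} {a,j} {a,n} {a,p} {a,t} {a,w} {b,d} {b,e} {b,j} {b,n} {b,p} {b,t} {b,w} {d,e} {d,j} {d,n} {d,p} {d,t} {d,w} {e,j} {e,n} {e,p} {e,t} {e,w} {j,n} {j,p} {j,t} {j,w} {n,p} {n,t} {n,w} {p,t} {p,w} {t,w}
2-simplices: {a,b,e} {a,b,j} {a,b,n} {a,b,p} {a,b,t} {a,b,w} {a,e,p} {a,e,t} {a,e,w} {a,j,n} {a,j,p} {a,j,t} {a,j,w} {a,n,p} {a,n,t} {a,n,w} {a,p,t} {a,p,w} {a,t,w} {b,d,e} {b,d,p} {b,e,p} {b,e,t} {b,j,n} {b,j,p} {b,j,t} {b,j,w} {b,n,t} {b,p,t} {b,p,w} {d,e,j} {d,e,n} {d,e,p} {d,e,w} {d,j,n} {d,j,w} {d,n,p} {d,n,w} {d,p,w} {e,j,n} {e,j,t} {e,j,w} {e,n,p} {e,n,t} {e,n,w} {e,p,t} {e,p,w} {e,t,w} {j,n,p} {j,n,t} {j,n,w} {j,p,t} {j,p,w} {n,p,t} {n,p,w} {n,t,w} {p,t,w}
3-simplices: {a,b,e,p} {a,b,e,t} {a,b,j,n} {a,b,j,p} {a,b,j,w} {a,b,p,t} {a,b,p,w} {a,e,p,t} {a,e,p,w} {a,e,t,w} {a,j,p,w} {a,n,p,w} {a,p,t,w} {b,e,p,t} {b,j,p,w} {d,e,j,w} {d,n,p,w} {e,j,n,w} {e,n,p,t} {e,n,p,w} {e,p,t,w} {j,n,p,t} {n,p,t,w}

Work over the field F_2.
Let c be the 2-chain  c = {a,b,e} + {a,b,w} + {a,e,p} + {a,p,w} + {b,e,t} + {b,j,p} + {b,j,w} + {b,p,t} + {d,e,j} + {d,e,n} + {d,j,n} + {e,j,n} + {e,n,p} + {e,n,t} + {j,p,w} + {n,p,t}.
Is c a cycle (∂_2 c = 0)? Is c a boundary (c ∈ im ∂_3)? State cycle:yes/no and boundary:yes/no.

n_0=9 n_1=35 n_2=57 n_3=23  [Z2]
∂1: piv[ab,ae,aj,an,ap,at,aw,bd] rk=8  ker:be,bj,bn,bp,bt,bw,de,dj,dn,dp,dt,dw,ej,en,ep,et,ew,jn,jp,jt,jw,np,nt,nw,pt,pw,tw
∂2: piv[abe,abj,abn,abp,abt,abw,aep,aet,aew,ajn,ajp,ajt,ajw,anp,ant,anw,apt,apw,atw,bde,bdp,dej,den,dew,djn,djw] rk=26  ker:bep,bet,bjn,bjp,bjt,bjw,bnt,bpt,bpw,dep,dnp,dnw,dpw,ejn,ejt,ejw,enp,ent,enw,ept,epw,etw,jnp,jnt,jnw,jpt,jpw,npt,npw,ntw,ptw
∂3: piv[abep,abet,abjn,abjp,abjw,abpt,abpw,aept,aepw,aetw,ajpw,anpw,aptw,dejw,dnpw,ejnw,enpt,enpw,jnpt,nptw] rk=20  ker:bept,bjpw,eptw
∂2c = 0
c vs im∂3: residual ≠ 0 ⇒ not boundary

cycle:yes boundary:no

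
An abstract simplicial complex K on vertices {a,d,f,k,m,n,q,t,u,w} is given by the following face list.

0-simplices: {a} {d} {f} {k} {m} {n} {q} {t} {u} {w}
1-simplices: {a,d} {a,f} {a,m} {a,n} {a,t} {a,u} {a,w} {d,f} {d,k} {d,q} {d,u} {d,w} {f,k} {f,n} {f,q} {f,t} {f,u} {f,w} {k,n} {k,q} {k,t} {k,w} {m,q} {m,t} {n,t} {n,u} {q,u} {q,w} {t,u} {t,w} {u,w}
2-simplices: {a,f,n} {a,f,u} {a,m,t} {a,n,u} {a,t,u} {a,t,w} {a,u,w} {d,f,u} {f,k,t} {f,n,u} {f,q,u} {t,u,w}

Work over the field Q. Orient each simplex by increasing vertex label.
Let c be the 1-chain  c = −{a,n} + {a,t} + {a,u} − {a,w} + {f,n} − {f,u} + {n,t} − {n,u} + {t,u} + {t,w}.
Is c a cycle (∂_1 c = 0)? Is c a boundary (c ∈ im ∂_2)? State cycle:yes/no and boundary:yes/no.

cycle:yes boundary:no

n_0=10 n_1=31 n_2=12  [Q]
∂1: piv[ad,af,am,an,at,au,aw,dk,dq] rk=9  ker:df,du,dw,fk,fn,fq,ft,fu,fw,kn,kq,kt,kw,mq,mt,nt,nu,qu,qw,tu,tw,uw
∂2: piv[afn,afu,amt,anu,atu,atw,auw,dfu,fkt,fqu] rk=10  ker:fnu,tuw
∂1c = 0
c vs im∂2: residual ≠ 0 ⇒ not boundary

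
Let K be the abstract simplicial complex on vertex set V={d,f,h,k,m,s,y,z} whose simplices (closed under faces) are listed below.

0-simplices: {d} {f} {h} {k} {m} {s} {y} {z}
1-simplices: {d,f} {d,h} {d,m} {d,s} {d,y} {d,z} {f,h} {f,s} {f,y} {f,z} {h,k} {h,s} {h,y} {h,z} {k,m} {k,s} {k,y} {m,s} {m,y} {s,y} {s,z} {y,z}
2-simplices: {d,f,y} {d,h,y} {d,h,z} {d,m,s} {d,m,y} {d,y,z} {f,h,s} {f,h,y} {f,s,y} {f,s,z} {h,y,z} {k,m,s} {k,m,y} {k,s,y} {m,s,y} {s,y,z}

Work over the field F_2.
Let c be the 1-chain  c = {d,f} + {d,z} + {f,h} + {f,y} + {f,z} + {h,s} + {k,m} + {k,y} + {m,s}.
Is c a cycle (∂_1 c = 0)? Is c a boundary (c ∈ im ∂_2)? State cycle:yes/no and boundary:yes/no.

n_0=8 n_1=22 n_2=16  [Z2]
∂1: piv[df,dh,dm,ds,dy,dz,hk] rk=7  ker:fh,fs,fy,fz,hs,hy,hz,km,ks,ky,ms,my,sy,sz,yz
∂2: piv[dfy,dhy,dhz,dms,dmy,dyz,fhs,fhy,fsy,fsz,kms,kmy,ksy,syz] rk=14  ker:hyz,msy
∂1c = 0
c vs im∂2: reduces to 0 ⇒ boundary

cycle:yes boundary:yes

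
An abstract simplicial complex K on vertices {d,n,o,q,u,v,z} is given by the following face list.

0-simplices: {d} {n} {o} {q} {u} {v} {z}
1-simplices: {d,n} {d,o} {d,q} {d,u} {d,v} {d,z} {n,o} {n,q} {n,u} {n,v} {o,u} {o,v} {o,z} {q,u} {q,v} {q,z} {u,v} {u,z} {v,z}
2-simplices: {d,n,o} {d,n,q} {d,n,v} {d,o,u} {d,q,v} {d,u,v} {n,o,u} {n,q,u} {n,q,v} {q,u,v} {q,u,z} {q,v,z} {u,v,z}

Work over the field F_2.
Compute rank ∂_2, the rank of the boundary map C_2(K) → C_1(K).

rank∂_2=10

n_0=7 n_1=19 n_2=13  [Z2]
∂1: piv[dn,do,dq,du,dv,dz] rk=6  ker:no,nq,nu,nv,ou,ov,oz,qu,qv,qz,uv,uz,vz
∂2: piv[dno,dnq,dnv,dou,dqv,duv,nou,nqu,quz,qvz] rk=10  ker:nqv,quv,uvz
rk∂_2=10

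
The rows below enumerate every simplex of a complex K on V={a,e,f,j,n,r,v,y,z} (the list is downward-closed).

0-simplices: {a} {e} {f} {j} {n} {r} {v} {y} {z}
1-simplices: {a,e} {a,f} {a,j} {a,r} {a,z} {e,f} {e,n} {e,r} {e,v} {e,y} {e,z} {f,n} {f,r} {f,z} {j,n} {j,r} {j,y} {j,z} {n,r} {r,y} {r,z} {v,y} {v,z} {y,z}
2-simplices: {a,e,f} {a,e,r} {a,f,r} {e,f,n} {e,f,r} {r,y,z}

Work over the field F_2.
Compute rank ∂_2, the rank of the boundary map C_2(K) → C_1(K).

n_0=9 n_1=24 n_2=6  [Z2]
∂1: piv[ae,af,aj,ar,az,en,ev,ey] rk=8  ker:ef,er,ez,fn,fr,fz,jn,jr,jy,jz,nr,ry,rz,vy,vz,yz
∂2: piv[aef,aer,afr,efn,ryz] rk=5  ker:efr
rk∂_2=5

rank∂_2=5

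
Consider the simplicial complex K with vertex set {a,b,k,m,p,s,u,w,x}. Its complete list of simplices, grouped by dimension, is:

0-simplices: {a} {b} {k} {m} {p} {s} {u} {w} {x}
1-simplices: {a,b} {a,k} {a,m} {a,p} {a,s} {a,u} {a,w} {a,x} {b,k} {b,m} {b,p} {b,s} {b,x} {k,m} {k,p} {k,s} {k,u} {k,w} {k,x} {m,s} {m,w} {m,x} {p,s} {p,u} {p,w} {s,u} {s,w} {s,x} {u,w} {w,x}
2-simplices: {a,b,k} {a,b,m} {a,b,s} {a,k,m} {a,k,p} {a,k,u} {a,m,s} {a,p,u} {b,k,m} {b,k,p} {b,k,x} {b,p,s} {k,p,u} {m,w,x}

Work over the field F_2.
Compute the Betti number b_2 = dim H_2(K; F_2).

b_2=2

n_0=9 n_1=30 n_2=14  [Z2]
∂1: piv[ab,ak,am,ap,as,au,aw,ax] rk=8  ker:bk,bm,bp,bs,bx,km,kp,ks,ku,kw,kx,ms,mw,mx,ps,pu,pw,su,sw,sx,uw,wx
∂2: piv[abk,abm,abs,akm,akp,aku,ams,apu,bkp,bkx,bps,mwx] rk=12  ker:bkm,kpu
b_2=(14−12)−0=2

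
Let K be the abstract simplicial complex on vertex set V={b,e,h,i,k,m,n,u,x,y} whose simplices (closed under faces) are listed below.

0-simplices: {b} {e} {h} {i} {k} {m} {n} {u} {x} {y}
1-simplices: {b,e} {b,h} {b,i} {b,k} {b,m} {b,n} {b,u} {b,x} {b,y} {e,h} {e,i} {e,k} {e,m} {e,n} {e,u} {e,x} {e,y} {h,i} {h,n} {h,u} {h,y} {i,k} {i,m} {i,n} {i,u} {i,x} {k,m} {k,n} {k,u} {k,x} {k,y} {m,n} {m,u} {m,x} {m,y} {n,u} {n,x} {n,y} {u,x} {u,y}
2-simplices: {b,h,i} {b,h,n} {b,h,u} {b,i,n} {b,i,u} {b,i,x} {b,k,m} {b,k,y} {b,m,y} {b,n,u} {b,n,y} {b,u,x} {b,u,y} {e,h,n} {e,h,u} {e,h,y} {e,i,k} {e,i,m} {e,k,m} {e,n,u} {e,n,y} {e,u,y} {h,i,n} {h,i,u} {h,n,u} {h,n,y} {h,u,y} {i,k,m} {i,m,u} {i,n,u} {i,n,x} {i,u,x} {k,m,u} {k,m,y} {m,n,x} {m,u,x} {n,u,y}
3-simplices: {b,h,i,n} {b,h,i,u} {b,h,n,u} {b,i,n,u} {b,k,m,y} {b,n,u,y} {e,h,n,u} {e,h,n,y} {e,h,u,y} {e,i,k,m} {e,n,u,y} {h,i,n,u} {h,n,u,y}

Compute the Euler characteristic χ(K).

n_0=10 n_1=40 n_2=37 n_3=13
χ=+10−40+37−13=-6

χ(K)=-6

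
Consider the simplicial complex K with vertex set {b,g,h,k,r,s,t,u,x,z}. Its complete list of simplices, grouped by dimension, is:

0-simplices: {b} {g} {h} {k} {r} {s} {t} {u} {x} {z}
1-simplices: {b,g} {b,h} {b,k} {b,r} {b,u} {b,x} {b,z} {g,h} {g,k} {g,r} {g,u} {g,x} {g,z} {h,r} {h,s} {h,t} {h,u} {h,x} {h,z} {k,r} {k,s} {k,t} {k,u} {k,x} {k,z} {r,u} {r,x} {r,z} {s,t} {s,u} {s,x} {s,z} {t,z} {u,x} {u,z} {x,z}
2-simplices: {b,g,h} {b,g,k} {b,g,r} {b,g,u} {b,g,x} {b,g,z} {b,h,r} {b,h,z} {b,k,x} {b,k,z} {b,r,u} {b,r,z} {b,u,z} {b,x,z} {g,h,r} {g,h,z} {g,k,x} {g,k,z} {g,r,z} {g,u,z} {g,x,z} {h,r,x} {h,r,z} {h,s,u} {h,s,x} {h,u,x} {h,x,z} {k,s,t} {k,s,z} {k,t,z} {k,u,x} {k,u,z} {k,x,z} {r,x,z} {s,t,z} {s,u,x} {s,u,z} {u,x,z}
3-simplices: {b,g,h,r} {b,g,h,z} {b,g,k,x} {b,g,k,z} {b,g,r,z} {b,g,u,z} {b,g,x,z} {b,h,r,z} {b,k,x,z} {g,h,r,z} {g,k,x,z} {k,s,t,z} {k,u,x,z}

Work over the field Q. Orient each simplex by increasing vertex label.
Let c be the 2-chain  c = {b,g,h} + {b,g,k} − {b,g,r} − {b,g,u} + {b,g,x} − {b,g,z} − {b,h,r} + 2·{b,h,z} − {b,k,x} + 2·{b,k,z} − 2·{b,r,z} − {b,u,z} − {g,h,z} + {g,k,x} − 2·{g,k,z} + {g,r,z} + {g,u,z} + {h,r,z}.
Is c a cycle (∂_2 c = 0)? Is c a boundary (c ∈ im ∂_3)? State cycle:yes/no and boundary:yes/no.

n_0=10 n_1=36 n_2=38 n_3=13  [Q]
∂1: piv[bg,bh,bk,br,bu,bx,bz,hs,ht] rk=9  ker:gh,gk,gr,gu,gx,gz,hr,hu,hx,hz,kr,ks,kt,ku,kx,kz,ru,rx,rz,st,su,sx,sz,tz,ux,uz,xz
∂2: piv[bgh,bgk,bgr,bgu,bgx,bgz,bhr,bhz,bkx,bkz,bru,brz,buz,bxz,hrx,hsu,hsx,hux,hxz,kst,ksz,ktz,kux,kuz,suz] rk=25  ker:ghr,ghz,gkx,gkz,grz,guz,gxz,hrz,kxz,rxz,stz,sux,uxz
∂3: piv[bghr,bghz,bgkx,bgkz,bgrz,bguz,bgxz,bhrz,bkxz,kstz,kuxz] rk=11  ker:ghrz,gkxz
∂2c = 0
c vs im∂3: reduces to 0 ⇒ boundary

cycle:yes boundary:yes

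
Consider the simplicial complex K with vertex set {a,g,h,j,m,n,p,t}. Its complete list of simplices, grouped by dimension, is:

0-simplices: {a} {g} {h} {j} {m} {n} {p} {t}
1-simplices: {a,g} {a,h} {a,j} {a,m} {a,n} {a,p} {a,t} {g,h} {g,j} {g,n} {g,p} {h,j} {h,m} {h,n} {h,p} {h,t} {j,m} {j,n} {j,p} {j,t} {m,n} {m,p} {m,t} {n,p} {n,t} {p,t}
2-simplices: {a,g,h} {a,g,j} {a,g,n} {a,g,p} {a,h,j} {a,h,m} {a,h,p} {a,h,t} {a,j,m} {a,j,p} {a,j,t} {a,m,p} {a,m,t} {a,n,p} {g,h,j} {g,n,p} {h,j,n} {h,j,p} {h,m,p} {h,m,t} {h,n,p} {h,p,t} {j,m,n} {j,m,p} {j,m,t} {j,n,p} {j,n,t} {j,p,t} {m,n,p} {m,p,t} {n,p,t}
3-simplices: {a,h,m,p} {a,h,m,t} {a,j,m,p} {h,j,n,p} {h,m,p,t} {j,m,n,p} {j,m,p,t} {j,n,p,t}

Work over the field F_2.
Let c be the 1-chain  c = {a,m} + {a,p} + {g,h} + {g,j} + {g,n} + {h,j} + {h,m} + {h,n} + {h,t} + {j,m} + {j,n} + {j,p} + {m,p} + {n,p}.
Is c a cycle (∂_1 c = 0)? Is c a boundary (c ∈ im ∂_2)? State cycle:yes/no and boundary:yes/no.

n_0=8 n_1=26 n_2=31 n_3=8  [Z2]
∂1: piv[ag,ah,aj,am,an,ap,at] rk=7  ker:gh,gj,gn,gp,hj,hm,hn,hp,ht,jm,jn,jp,jt,mn,mp,mt,np,nt,pt
∂2: piv[agh,agj,agn,agp,ahj,ahm,ahp,aht,ajm,ajp,ajt,amp,amt,anp,hjn,hnp,hpt,jmn,jnt] rk=19  ker:ghj,gnp,hjp,hmp,hmt,jmp,jmt,jnp,jpt,mnp,mpt,npt
∂3: piv[ahmp,ahmt,ajmp,hjnp,hmpt,jmnp,jmpt,jnpt] rk=8
∂1c = {g} + {h} + {j} + {t}

cycle:no boundary:no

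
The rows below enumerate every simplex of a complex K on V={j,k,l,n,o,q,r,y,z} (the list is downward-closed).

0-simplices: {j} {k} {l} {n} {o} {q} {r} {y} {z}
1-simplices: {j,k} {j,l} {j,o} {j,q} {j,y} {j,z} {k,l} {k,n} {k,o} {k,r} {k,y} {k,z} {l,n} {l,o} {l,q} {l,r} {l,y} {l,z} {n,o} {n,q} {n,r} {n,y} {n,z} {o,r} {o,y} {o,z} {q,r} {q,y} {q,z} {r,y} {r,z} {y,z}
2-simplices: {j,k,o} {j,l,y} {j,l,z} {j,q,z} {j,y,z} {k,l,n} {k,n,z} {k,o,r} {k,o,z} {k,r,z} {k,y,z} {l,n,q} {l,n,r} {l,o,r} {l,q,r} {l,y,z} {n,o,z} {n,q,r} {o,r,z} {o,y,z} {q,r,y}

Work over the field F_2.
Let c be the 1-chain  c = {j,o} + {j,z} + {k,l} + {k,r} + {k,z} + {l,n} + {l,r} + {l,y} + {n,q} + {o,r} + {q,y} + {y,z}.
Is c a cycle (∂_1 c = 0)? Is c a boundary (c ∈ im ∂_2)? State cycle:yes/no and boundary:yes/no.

n_0=9 n_1=32 n_2=21  [Z2]
∂1: piv[jk,jl,jo,jq,jy,jz,kn,kr] rk=8  ker:kl,ko,ky,kz,ln,lo,lq,lr,ly,lz,no,nq,nr,ny,nz,or,oy,oz,qr,qy,qz,ry,rz,yz
∂2: piv[jko,jly,jlz,jqz,jyz,kln,knz,kor,koz,krz,kyz,lnq,lnr,lor,lqr,noz,oyz,qry] rk=18  ker:lyz,nqr,orz
∂1c = {k} + {r} + {y} + {z}

cycle:no boundary:no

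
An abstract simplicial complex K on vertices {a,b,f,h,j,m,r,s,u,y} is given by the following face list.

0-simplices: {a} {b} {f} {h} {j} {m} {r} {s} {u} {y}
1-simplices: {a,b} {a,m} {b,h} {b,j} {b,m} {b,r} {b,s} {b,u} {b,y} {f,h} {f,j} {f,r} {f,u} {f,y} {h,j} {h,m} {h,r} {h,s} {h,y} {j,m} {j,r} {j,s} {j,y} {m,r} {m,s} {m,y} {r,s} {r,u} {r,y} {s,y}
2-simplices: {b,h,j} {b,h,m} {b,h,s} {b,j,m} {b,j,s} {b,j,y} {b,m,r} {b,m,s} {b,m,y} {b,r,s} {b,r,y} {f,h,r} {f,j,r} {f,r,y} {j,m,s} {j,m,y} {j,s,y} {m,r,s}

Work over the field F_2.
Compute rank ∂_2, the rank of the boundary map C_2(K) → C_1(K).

rank∂_2=15

n_0=10 n_1=30 n_2=18  [Z2]
∂1: piv[ab,am,bh,bj,br,bs,bu,by,fh] rk=9  ker:bm,fj,fr,fu,fy,hj,hm,hr,hs,hy,jm,jr,js,jy,mr,ms,my,rs,ru,ry,sy
∂2: piv[bhj,bhm,bhs,bjm,bjs,bjy,bmr,bms,bmy,brs,bry,fhr,fjr,fry,jsy] rk=15  ker:jms,jmy,mrs
rk∂_2=15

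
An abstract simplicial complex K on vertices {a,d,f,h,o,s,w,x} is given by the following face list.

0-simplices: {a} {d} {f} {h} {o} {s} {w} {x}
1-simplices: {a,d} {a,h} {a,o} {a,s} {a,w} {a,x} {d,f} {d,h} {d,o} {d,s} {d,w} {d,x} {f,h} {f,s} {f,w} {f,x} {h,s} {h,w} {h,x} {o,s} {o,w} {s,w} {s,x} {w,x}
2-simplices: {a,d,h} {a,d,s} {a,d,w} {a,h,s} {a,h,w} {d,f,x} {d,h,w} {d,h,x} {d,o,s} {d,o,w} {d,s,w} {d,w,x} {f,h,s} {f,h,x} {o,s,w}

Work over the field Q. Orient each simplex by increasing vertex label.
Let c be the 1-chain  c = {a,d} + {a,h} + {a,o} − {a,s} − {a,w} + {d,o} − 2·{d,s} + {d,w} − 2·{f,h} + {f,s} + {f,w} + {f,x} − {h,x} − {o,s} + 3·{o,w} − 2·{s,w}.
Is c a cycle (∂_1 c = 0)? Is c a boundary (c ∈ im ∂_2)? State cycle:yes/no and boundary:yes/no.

n_0=8 n_1=24 n_2=15  [Q]
∂1: piv[ad,ah,ao,as,aw,ax,df] rk=7  ker:dh,do,ds,dw,dx,fh,fs,fw,fx,hs,hw,hx,os,ow,sw,sx,wx
∂2: piv[adh,ads,adw,ahs,ahw,dfx,dhx,dos,dow,dsw,dwx,fhs,fhx] rk=13  ker:dhw,osw
∂1c = −{a} + {d} − {f} − {s} + 2·{w}

cycle:no boundary:no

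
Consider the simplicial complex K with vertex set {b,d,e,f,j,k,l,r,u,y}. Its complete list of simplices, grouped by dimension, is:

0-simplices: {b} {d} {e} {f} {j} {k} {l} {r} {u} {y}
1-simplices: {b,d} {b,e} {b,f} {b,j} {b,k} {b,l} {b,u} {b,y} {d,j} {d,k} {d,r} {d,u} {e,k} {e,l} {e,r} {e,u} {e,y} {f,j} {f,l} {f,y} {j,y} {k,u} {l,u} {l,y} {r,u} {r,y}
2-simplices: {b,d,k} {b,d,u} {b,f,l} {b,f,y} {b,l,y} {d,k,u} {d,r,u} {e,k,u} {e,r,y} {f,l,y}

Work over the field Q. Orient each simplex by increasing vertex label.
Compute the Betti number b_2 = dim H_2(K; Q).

b_2=1

n_0=10 n_1=26 n_2=10  [Q]
∂1: piv[bd,be,bf,bj,bk,bl,bu,by,dr] rk=9  ker:dj,dk,du,ek,el,er,eu,ey,fj,fl,fy,jy,ku,lu,ly,ru,ry
∂2: piv[bdk,bdu,bfl,bfy,bly,dku,dru,eku,ery] rk=9  ker:fly
b_2=(10−9)−0=1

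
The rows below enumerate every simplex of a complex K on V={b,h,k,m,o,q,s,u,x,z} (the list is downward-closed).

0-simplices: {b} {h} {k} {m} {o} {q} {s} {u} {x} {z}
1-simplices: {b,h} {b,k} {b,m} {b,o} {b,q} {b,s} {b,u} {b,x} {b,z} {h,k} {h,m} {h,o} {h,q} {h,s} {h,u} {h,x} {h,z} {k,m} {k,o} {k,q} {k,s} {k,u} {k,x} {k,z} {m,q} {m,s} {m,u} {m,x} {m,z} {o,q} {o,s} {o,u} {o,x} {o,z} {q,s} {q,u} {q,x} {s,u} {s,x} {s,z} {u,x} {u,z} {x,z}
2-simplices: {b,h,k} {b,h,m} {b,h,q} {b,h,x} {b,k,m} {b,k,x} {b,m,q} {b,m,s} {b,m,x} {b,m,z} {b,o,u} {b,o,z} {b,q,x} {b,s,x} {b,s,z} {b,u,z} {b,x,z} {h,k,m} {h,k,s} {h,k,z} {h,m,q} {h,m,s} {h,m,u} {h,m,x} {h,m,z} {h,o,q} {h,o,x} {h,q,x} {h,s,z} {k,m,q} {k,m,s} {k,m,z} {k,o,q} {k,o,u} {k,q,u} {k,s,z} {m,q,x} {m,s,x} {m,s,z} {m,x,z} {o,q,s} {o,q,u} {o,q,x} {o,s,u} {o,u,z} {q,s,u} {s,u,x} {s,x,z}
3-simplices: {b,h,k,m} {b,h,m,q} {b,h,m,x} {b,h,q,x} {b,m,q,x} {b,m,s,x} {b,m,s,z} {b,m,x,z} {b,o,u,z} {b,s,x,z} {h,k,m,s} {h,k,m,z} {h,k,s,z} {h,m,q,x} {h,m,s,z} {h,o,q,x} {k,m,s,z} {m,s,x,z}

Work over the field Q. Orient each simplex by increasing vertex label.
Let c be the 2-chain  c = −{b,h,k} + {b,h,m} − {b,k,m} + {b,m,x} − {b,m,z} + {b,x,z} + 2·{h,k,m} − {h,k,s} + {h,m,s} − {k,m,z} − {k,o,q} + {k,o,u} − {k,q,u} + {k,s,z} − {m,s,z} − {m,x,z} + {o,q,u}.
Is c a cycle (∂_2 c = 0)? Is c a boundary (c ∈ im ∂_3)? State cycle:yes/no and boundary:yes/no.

n_0=10 n_1=43 n_2=48 n_3=18  [Q]
∂1: piv[bh,bk,bm,bo,bq,bs,bu,bx,bz] rk=9  ker:hk,hm,ho,hq,hs,hu,hx,hz,km,ko,kq,ks,ku,kx,kz,mq,ms,mu,mx,mz,oq,os,ou,ox,oz,qs,qu,qx,su,sx,sz,ux,uz,xz
∂2: piv[bhk,bhm,bhq,bhx,bkm,bkx,bmq,bms,bmx,bmz,bou,boz,bqx,bsx,bsz,buz,bxz,hks,hkz,hms,hmu,hmz,hoq,hox,kmq,koq,kou,kqu,oqs,osu,sux] rk=31  ker:hkm,hmq,hmx,hqx,hsz,kms,kmz,ksz,mqx,msx,msz,mxz,oqu,oqx,ouz,qsu,sxz
∂3: piv[bhkm,bhmq,bhmx,bhqx,bmqx,bmsx,bmsz,bmxz,bouz,bsxz,hkms,hkmz,hksz,hmsz,hoqx] rk=15  ker:hmqx,kmsz,msxz
∂2c = 0
c vs im∂3: residual ≠ 0 ⇒ not boundary

cycle:yes boundary:no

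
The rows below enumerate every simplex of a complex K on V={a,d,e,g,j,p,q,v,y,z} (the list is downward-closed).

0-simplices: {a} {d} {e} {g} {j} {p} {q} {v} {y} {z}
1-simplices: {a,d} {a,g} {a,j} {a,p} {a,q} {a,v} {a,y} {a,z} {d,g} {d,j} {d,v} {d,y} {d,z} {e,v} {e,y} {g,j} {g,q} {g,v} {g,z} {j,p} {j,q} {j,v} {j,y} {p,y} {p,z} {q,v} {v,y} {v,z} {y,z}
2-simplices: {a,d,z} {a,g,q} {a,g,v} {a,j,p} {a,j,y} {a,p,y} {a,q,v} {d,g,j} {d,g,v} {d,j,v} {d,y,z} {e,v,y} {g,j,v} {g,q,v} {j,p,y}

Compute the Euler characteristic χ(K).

n_0=10 n_1=29 n_2=15
χ=+10−29+15=-4

χ(K)=-4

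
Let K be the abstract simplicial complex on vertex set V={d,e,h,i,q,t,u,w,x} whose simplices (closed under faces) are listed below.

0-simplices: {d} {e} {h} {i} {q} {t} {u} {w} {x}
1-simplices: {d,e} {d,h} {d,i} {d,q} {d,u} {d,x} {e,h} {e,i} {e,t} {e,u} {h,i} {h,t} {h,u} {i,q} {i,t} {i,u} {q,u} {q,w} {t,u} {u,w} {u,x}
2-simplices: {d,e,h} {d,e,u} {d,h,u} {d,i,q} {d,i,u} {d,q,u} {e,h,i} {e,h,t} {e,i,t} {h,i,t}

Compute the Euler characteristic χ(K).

n_0=9 n_1=21 n_2=10
χ=+9−21+10=-2

χ(K)=-2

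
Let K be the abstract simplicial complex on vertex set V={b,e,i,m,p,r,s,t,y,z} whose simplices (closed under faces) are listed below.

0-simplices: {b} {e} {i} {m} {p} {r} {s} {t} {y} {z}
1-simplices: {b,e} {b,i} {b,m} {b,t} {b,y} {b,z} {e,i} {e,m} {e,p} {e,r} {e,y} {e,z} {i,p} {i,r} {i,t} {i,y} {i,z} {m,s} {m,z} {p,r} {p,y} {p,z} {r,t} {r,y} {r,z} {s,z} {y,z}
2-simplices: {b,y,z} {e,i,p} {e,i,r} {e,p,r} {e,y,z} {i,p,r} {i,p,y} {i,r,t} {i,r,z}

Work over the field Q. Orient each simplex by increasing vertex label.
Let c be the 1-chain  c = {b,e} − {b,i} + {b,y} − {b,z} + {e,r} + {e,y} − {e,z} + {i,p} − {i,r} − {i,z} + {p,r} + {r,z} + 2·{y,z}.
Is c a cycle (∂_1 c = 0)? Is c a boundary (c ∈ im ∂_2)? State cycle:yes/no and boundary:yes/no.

cycle:yes boundary:no

n_0=10 n_1=27 n_2=9  [Q]
∂1: piv[be,bi,bm,bt,by,bz,ep,er,ms] rk=9  ker:ei,em,ey,ez,ip,ir,it,iy,iz,mz,pr,py,pz,rt,ry,rz,sz,yz
∂2: piv[byz,eip,eir,epr,eyz,ipy,irt,irz] rk=8  ker:ipr
∂1c = 0
c vs im∂2: residual ≠ 0 ⇒ not boundary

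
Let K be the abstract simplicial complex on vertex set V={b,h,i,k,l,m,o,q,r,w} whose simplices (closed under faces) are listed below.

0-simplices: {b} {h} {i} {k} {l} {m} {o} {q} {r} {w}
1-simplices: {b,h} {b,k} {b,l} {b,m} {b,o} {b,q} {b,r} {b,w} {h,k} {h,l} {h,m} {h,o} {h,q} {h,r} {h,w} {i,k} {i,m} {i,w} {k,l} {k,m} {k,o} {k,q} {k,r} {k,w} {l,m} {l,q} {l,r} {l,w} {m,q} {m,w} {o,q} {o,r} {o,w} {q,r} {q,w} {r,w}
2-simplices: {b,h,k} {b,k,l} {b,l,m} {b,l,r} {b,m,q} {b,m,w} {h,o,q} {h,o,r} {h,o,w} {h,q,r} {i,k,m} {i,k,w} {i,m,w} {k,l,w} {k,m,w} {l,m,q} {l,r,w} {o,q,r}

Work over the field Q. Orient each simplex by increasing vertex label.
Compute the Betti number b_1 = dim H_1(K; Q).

n_0=10 n_1=36 n_2=18  [Q]
∂1: piv[bh,bk,bl,bm,bo,bq,br,bw,ik] rk=9  ker:hk,hl,hm,ho,hq,hr,hw,im,iw,kl,km,ko,kq,kr,kw,lm,lq,lr,lw,mq,mw,oq,or,ow,qr,qw,rw
∂2: piv[bhk,bkl,blm,blr,bmq,bmw,hoq,hor,how,hqr,ikm,ikw,imw,klw,lmq,lrw] rk=16  ker:kmw,oqr
b_1=(36−9)−16=11

b_1=11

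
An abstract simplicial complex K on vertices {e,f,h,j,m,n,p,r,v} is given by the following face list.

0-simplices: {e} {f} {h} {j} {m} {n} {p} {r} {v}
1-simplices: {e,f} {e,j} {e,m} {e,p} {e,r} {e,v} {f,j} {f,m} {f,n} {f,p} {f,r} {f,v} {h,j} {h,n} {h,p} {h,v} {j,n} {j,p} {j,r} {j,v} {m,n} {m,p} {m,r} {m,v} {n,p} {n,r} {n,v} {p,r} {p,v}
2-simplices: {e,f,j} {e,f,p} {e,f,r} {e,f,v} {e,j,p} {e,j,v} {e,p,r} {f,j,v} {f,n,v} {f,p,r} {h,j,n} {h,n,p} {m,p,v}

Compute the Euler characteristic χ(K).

χ(K)=-7

n_0=9 n_1=29 n_2=13
χ=+9−29+13=-7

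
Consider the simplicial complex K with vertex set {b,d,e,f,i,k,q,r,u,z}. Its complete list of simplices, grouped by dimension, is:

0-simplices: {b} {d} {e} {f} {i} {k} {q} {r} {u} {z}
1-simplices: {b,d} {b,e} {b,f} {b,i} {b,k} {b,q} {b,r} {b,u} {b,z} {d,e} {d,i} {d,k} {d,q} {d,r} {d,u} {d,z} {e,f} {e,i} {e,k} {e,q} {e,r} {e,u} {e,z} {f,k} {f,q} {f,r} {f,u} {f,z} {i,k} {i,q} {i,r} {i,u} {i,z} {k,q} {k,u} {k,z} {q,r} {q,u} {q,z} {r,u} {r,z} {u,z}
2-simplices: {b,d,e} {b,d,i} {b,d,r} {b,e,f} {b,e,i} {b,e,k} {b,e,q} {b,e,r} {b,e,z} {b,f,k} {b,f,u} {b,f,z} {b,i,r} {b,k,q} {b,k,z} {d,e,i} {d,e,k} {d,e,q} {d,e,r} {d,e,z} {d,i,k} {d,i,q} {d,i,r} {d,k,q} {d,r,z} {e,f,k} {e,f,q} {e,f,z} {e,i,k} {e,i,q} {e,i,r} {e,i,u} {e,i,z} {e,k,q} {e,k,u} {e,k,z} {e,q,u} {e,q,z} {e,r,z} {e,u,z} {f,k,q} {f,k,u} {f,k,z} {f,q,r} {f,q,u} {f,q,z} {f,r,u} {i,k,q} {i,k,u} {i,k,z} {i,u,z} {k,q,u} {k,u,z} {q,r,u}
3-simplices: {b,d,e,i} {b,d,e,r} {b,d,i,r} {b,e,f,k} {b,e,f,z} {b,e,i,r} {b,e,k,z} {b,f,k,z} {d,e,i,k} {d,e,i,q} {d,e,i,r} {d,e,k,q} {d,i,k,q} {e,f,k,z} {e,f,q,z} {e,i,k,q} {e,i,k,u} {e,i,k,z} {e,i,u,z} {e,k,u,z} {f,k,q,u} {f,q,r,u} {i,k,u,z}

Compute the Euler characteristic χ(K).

n_0=10 n_1=42 n_2=54 n_3=23
χ=+10−42+54−23=-1

χ(K)=-1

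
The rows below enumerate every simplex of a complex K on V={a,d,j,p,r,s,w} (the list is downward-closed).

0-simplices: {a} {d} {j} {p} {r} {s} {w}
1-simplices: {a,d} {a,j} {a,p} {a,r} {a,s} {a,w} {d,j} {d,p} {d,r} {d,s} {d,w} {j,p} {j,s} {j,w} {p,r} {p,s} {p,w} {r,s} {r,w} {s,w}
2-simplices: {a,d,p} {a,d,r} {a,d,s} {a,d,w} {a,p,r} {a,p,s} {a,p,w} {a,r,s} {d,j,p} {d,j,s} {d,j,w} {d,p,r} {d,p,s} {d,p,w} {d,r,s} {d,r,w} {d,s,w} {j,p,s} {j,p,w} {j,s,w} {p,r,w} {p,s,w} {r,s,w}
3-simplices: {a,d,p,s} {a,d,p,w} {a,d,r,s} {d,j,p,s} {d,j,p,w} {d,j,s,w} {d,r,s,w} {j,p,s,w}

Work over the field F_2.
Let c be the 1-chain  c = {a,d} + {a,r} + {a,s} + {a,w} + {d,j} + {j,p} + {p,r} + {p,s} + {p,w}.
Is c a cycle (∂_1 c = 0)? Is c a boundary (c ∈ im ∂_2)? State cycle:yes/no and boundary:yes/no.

cycle:yes boundary:yes

n_0=7 n_1=20 n_2=23 n_3=8  [Z2]
∂1: piv[ad,aj,ap,ar,as,aw] rk=6  ker:dj,dp,dr,ds,dw,jp,js,jw,pr,ps,pw,rs,rw,sw
∂2: piv[adp,adr,ads,adw,apr,aps,apw,ars,djp,djs,djw,drw,dsw] rk=13  ker:dpr,dps,dpw,drs,jps,jpw,jsw,prw,psw,rsw
∂3: piv[adps,adpw,adrs,djps,djpw,djsw,drsw,jpsw] rk=8
∂1c = 0
c vs im∂2: reduces to 0 ⇒ boundary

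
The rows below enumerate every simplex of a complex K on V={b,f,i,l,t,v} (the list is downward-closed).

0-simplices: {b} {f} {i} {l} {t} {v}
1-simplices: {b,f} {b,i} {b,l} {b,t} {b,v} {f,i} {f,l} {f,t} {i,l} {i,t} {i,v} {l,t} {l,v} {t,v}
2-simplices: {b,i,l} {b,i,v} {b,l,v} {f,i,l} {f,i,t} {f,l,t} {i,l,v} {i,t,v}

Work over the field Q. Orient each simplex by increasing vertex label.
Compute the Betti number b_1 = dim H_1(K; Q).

n_0=6 n_1=14 n_2=8  [Q]
∂1: piv[bf,bi,bl,bt,bv] rk=5  ker:fi,fl,ft,il,it,iv,lt,lv,tv
∂2: piv[bil,biv,blv,fil,fit,flt,itv] rk=7  ker:ilv
b_1=(14−5)−7=2

b_1=2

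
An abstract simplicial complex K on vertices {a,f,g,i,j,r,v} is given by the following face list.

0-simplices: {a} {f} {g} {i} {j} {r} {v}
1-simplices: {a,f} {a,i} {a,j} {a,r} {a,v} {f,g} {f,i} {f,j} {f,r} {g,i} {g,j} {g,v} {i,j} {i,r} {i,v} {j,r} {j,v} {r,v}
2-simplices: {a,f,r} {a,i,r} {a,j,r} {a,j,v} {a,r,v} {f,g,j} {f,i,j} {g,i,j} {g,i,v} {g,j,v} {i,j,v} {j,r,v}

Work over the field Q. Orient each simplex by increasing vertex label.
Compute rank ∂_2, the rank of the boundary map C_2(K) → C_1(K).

rank∂_2=10

n_0=7 n_1=18 n_2=12  [Q]
∂1: piv[af,ai,aj,ar,av,fg] rk=6  ker:fi,fj,fr,gi,gj,gv,ij,ir,iv,jr,jv,rv
∂2: piv[afr,air,ajr,ajv,arv,fgj,fij,gij,giv,gjv] rk=10  ker:ijv,jrv
rk∂_2=10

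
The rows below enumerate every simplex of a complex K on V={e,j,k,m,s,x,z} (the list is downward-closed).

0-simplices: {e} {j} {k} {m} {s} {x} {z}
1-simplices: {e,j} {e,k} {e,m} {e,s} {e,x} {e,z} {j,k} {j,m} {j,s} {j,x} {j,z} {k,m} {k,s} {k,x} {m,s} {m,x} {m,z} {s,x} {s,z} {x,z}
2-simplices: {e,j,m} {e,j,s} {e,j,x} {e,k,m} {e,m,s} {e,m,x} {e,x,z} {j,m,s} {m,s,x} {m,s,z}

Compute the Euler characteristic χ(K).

χ(K)=-3

n_0=7 n_1=20 n_2=10
χ=+7−20+10=-3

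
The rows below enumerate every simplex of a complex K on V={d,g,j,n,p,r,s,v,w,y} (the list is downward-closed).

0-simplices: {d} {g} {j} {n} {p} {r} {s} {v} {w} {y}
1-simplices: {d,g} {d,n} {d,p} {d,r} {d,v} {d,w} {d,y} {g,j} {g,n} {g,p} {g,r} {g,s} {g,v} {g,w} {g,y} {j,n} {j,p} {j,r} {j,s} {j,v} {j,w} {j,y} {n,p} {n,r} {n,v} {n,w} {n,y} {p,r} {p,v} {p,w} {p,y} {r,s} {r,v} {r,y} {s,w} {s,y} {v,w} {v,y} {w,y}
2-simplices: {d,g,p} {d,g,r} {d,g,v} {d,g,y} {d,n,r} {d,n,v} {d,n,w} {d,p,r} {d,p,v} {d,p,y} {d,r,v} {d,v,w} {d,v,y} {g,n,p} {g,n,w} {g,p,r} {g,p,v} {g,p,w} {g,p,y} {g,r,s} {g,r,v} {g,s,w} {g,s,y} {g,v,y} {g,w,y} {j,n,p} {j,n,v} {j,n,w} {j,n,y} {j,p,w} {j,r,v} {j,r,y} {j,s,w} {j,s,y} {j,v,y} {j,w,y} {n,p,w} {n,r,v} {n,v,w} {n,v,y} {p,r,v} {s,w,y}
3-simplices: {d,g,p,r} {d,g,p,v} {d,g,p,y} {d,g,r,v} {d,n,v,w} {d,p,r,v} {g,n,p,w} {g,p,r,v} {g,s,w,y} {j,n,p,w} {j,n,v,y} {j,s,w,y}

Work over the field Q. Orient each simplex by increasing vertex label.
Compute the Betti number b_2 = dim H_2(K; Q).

n_0=10 n_1=39 n_2=42 n_3=12  [Q]
∂1: piv[dg,dn,dp,dr,dv,dw,dy,gj,gs] rk=9  ker:gn,gp,gr,gv,gw,gy,jn,jp,jr,js,jv,jw,jy,np,nr,nv,nw,ny,pr,pv,pw,py,rs,rv,ry,sw,sy,vw,vy,wy
∂2: piv[dgp,dgr,dgv,dgy,dnr,dnv,dnw,dpr,dpv,dpy,drv,dvw,dvy,gnp,gnw,gpw,grs,gsw,gsy,gwy,jnp,jnv,jnw,jny,jrv,jry,jsw,jsy,jvy] rk=29  ker:gpr,gpv,gpy,grv,gvy,jpw,jwy,npw,nrv,nvw,nvy,prv,swy
∂3: piv[dgpr,dgpv,dgpy,dgrv,dnvw,dprv,gnpw,gswy,jnpw,jnvy,jswy] rk=11  ker:gprv
b_2=(42−29)−11=2

b_2=2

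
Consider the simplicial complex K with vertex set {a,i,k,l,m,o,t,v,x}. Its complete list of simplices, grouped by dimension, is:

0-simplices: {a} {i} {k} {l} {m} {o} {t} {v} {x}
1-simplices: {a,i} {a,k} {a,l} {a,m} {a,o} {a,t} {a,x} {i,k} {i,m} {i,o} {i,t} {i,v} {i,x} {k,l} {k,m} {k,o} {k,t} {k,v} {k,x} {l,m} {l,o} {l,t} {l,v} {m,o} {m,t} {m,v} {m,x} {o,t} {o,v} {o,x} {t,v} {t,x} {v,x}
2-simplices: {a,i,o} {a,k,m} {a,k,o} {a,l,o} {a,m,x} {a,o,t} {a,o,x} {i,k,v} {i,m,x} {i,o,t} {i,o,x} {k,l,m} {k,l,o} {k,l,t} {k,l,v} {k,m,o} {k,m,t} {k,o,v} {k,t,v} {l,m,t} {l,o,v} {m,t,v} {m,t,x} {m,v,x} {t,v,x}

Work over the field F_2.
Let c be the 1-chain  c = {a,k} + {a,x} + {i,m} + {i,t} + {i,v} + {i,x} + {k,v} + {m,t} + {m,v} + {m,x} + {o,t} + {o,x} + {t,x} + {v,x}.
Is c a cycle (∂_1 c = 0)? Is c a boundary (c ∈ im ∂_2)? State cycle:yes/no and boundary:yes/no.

cycle:yes boundary:no

n_0=9 n_1=33 n_2=25  [Z2]
∂1: piv[ai,ak,al,am,ao,at,ax,iv] rk=8  ker:ik,im,io,it,ix,kl,km,ko,kt,kv,kx,lm,lo,lt,lv,mo,mt,mv,mx,ot,ov,ox,tv,tx,vx
∂2: piv[aio,akm,ako,alo,amx,aot,aox,ikv,imx,iot,iox,klm,klo,klt,klv,kmo,kmt,kov,ktv,mtv,mtx,mvx] rk=22  ker:lmt,lov,tvx
∂1c = 0
c vs im∂2: residual ≠ 0 ⇒ not boundary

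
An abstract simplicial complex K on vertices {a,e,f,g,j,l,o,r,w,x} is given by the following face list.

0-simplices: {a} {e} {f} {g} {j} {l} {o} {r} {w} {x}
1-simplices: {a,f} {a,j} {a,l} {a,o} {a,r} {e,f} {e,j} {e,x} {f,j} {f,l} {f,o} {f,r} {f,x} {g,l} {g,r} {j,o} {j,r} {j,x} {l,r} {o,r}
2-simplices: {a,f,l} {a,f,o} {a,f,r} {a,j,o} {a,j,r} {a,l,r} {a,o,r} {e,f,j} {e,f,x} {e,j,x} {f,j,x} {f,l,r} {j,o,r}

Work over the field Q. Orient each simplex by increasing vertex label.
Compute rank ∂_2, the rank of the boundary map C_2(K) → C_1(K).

n_0=10 n_1=20 n_2=13  [Q]
∂1: piv[af,aj,al,ao,ar,ef,ex,gl] rk=8  ker:ej,fj,fl,fo,fr,fx,gr,jo,jr,jx,lr,or
∂2: piv[afl,afo,afr,ajo,ajr,alr,aor,efj,efx,ejx] rk=10  ker:fjx,flr,jor
rk∂_2=10

rank∂_2=10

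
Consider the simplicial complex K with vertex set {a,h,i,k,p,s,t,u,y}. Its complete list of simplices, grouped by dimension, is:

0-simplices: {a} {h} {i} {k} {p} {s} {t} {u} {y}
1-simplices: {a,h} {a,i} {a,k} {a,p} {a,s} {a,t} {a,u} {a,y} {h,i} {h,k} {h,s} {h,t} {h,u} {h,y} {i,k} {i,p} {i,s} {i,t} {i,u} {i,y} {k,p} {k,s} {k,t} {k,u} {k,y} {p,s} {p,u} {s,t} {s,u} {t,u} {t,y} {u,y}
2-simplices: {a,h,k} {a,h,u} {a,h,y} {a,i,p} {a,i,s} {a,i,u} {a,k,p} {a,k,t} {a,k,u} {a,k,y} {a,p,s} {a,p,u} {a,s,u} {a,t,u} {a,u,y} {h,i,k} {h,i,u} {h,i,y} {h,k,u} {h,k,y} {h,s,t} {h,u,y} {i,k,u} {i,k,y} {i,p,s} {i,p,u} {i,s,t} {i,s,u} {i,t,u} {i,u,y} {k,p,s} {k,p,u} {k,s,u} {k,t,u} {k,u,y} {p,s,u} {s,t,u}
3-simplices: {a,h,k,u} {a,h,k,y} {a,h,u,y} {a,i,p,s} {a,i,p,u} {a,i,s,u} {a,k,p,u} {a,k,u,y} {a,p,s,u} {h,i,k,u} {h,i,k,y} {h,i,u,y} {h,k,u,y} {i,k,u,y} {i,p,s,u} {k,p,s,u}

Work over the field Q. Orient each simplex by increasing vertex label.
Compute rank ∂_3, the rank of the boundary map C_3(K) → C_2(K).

n_0=9 n_1=32 n_2=37 n_3=16  [Q]
∂1: piv[ah,ai,ak,ap,as,at,au,ay] rk=8  ker:hi,hk,hs,ht,hu,hy,ik,ip,is,it,iu,iy,kp,ks,kt,ku,ky,ps,pu,st,su,tu,ty,uy
∂2: piv[ahk,ahu,ahy,aip,ais,aiu,akp,akt,aku,aky,aps,apu,asu,atu,auy,hik,hiu,hiy,hst,ist,itu,kps] rk=22  ker:hku,hky,huy,iku,iky,ips,ipu,isu,iuy,kpu,ksu,ktu,kuy,psu,stu
∂3: piv[ahku,ahky,ahuy,aips,aipu,aisu,akpu,akuy,apsu,hiku,hiky,hiuy,kpsu] rk=13  ker:hkuy,ikuy,ipsu
rk∂_3=13

rank∂_3=13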